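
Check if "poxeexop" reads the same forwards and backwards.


Word: "poxeexop"
Reversed: "poxeexop"
Forward == Backward? poxeexop == poxeexop
Palindrome = Yes


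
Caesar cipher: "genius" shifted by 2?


Word: "genius"
Shift: 2
Each letter → (letter + shift) mod 26:
  'g' (6) + 2 = 8 → 'i'
  'e' (4) + 2 = 6 → 'g'
  'n' (13) + 2 = 15 → 'p'
  'i' (8) + 2 = 10 → 'k'
  'u' (20) + 2 = 22 → 'w'
  's' (18) + 2 = 20 → 'u'
Result = "igpkwu"


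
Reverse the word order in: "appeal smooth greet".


Original: "appeal smooth greet"
Words (1..n): appeal | smooth | greet
Reversed (n..1): greet | smooth | appeal
Result = "greet smooth appeal"


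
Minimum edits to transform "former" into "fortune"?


Word 1: "former" (length 6)
Word 2: "fortune" (length 7)
One optimal edit sequence (insert/delete/substitute each cost 1):
  1. keep 'f'
  2. keep 'o'
  3. keep 'r'
  4. insert 't'  (+1)
  5. substitute 'm' -> 'u'  (+1)
  6. substitute 'e' -> 'n'  (+1)
  7. substitute 'r' -> 'e'  (+1)
Total edit operations: 4
Edit distance = 4


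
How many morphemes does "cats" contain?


Word: "cats"
Morphemes: cat / -s
Each morpheme carries meaning
= 2 morphemes


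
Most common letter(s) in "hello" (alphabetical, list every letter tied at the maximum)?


Word: "hello"
Letter counts:
  'e': 1
  'h': 1
  'l': 2
  'o': 1
Maximum count = 2
Most frequent = 'l' (2 times each)


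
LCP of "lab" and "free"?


Word 1: "lab"
Word 2: "free"
Comparing from start:
  Pos 0: 'l' != 'f' (stop)
LCP = "" (length 0)


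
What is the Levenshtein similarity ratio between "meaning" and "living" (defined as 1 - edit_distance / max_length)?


Word 1: "meaning" (length 7)
Word 2: "living" (length 6)
One optimal edit sequence:
  1. delete 'm'  (+1)
  2. substitute 'e' -> 'l'  (+1)
  3. substitute 'a' -> 'i'  (+1)
  4. substitute 'n' -> 'v'  (+1)
  5. keep 'i'
  6. keep 'n'
  7. keep 'g'
Edit distance = 4
Max length = max(7, 6) = 7
Similarity = 1 - 4/7
= 0.4286


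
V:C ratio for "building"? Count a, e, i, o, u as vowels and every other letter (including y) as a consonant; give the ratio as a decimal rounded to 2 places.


Word: "building"
Vowels (a,e,i,o,u): 3
Consonants: 5
Ratio = 3/5
= 0.60


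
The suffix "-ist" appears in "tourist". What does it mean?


Suffix: -ist
Example: tourist = tour + -ist
Meaning = one who practices


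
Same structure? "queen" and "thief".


Pattern of "queen": [0, 1, 2, 2, 3]
Pattern of "thief": [0, 1, 2, 3, 4]
Patterns do not match
Same pattern = No


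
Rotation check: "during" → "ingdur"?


Word: "during", Candidate: "ingdur"
Method: check if candidate is substring of word+word
"duringduring" contains "ingdur"? Yes
Is rotation = Yes


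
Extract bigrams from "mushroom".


Word: "mushroom" (length 8)
Number of bigrams = 8 - 2 + 1 = 7
  Position 0: "mu"
  Position 1: "us"
  Position 2: "sh"
  Position 3: "hr"
  Position 4: "ro"
  Position 5: "oo"
  Position 6: "om"
Bigrams = "mu", "us", "sh", "hr", "ro", "oo", "om"


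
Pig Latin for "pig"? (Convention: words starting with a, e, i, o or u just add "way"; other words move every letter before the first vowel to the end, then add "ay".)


Word: "pig"
Starts with consonant(s) → move to end, add 'ay'
Consonant cluster: "p"
Pig Latin = "igpay"


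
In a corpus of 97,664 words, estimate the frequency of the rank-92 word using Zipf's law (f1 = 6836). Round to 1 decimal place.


Zipf's law: f(r) = f(1) / r
f(1) = 6836
f(92) = 6836 / 92
= 74.3 occurrences


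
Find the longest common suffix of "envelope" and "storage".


Word 1: "envelope"
Word 2: "storage"
Comparing from end:
  Pos -1: 'e' == 'e'
  Pos -2: 'p' != 'g' (stop)
LCS = "e" (length 1)


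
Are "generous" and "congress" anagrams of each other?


Word 1: "generous" → sorted: eegnorsu
Word 2: "congress" → sorted: cegnorss
Same letters? eegnorsu != cegnorss
Anagram = No


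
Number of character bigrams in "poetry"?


Word: "poetry" (length 6)
Number of 2-grams = length - 2 + 1 = 6 - 2 + 1
= 5


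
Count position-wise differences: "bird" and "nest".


Comparing character by character (same length = 4):
  Pos 0: 'b' vs 'n' !=
  Pos 1: 'i' vs 'e' !=
  Pos 2: 'r' vs 's' !=
  Pos 3: 'd' vs 't' !=
Hamming distance = 4


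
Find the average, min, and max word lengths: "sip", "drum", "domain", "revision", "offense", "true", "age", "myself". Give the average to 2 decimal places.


Lengths: "sip"=3, "drum"=4, "domain"=6, "revision"=8, "offense"=7, "true"=4, "age"=3, "myself"=6
Sum = 41, Count = 8
Average = 41/8 = 5.13
= avg=5.13, min=3, max=8


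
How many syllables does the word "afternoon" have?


Word: "afternoon"
Syllable breakdown: af · ter · noon
Counting: 3 parts
= 3 syllables


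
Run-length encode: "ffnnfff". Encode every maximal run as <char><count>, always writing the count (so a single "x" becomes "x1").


String: "ffnnfff"
Scanning for consecutive runs:
  'f' x 2
  'n' x 2
  'f' x 3
RLE = "f2n2f3"


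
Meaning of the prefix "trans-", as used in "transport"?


Prefix: trans-
Example: transport (trans- + port)
Meaning = across


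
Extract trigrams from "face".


Word: "face" (length 4)
Number of trigrams = 4 - 3 + 1 = 2
  Position 0: "fac"
  Position 1: "ace"
Trigrams = "fac", "ace"


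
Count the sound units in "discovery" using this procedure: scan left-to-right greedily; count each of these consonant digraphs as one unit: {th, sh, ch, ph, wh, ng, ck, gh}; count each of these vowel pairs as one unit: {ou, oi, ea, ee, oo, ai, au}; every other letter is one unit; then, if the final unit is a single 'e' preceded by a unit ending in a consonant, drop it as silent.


Word: "discovery" (9 letters)
Left-to-right scan:
  [1] 'd' (letter)
  [2] 'i' (letter)
  [3] 's' (letter)
  [4] 'c' (letter)
  [5] 'o' (letter)
  [6] 'v' (letter)
  [7] 'e' (letter)
  [8] 'r' (letter)
  [9] 'y' (letter)
Units from scan: 9
Sound units = 9 units


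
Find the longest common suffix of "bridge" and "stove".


Word 1: "bridge"
Word 2: "stove"
Comparing from end:
  Pos -1: 'e' == 'e'
  Pos -2: 'g' != 'v' (stop)
LCS = "e" (length 1)


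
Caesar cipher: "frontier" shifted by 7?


Word: "frontier"
Shift: 7
Each letter → (letter + shift) mod 26:
  'f' (5) + 7 = 12 → 'm'
  'r' (17) + 7 = 24 → 'y'
  'o' (14) + 7 = 21 → 'v'
  'n' (13) + 7 = 20 → 'u'
  't' (19) + 7 = 0 → 'a'
  'i' (8) + 7 = 15 → 'p'
  'e' (4) + 7 = 11 → 'l'
  'r' (17) + 7 = 24 → 'y'
Result = "myvuaply"


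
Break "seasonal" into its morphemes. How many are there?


Word: "seasonal"
Morphemes: season / -al
Each morpheme carries meaning
= 2 morphemes


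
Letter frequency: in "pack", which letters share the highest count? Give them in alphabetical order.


Word: "pack"
Letter counts:
  'a': 1
  'c': 1
  'k': 1
  'p': 1
Maximum count = 1
Most frequent = 'a', 'c', 'k', 'p' (1 time each)


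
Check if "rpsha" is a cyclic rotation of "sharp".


Word: "sharp", Candidate: "rpsha"
Method: check if candidate is substring of word+word
"sharpsharp" contains "rpsha"? Yes
Is rotation = Yes


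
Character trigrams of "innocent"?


Word: "innocent" (length 8)
Number of trigrams = 8 - 3 + 1 = 6
  Position 0: "inn"
  Position 1: "nno"
  Position 2: "noc"
  Position 3: "oce"
  Position 4: "cen"
  Position 5: "ent"
Trigrams = "inn", "nno", "noc", "oce", "cen", "ent"


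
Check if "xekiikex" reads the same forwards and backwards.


Word: "xekiikex"
Reversed: "xekiikex"
Forward == Backward? xekiikex == xekiikex
Palindrome = Yes


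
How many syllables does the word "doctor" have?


Word: "doctor"
Syllable breakdown: doc / tor
Counting: 2 parts
= 2 syllables


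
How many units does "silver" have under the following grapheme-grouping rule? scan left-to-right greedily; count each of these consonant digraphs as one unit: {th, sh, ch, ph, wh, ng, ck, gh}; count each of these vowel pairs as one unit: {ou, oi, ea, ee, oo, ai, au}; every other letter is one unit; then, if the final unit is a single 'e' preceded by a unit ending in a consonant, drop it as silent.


Word: "silver" (6 letters)
Left-to-right scan:
  (1) 's' (letter)
  (2) 'i' (letter)
  (3) 'l' (letter)
  (4) 'v' (letter)
  (5) 'e' (letter)
  (6) 'r' (letter)
Units from scan: 6
Sound units = 6 units


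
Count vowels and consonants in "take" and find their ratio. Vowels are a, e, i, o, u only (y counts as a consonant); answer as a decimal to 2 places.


Word: "take"
Vowels (a,e,i,o,u): 2
Consonants: 2
Ratio = 2/2
= 1.00


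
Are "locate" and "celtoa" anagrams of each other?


Word 1: "locate" → sorted: acelot
Word 2: "celtoa" → sorted: acelot
Same letters? acelot == acelot
Anagram = Yes


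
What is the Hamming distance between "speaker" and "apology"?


Comparing character by character (same length = 7):
  Pos 0: 's' vs 'a' !=
  Pos 1: 'p' vs 'p' =
  Pos 2: 'e' vs 'o' !=
  Pos 3: 'a' vs 'l' !=
  Pos 4: 'k' vs 'o' !=
  Pos 5: 'e' vs 'g' !=
  Pos 6: 'r' vs 'y' !=
Hamming distance = 6


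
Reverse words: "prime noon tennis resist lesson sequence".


Original: "prime noon tennis resist lesson sequence"
Words (1..n): prime | noon | tennis | resist | lesson | sequence
Reversed (n..1): sequence | lesson | resist | tennis | noon | prime
Result = "sequence lesson resist tennis noon prime"


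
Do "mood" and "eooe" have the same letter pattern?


Pattern of "mood": [0, 1, 1, 2]
Pattern of "eooe": [0, 1, 1, 0]
Patterns do not match
Same pattern = No


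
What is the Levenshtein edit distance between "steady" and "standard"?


Word 1: "steady" (length 6)
Word 2: "standard" (length 8)
One optimal edit sequence (insert/delete/substitute each cost 1):
  1. keep 's'
  2. keep 't'
  3. insert 'a'  (+1)
  4. insert 'n'  (+1)
  5. substitute 'e' -> 'd'  (+1)
  6. keep 'a'
  7. substitute 'd' -> 'r'  (+1)
  8. substitute 'y' -> 'd'  (+1)
Total edit operations: 5
Edit distance = 5


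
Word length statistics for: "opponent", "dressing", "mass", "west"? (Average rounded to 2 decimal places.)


Lengths: "opponent"=8, "dressing"=8, "mass"=4, "west"=4
Sum = 24, Count = 4
Average = 24/4 = 6.00
= avg=6.00, min=4, max=8


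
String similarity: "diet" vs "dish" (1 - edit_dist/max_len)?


Word 1: "diet" (length 4)
Word 2: "dish" (length 4)
One optimal edit sequence:
  1. keep 'd'
  2. keep 'i'
  3. substitute 'e' -> 's'  (+1)
  4. substitute 't' -> 'h'  (+1)
Edit distance = 2
Max length = max(4, 4) = 4
Similarity = 1 - 2/4
= 0.5000


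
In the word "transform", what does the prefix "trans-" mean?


Prefix: trans-
As in: transform -> trans- + form
Meaning = across


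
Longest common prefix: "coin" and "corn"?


Word 1: "coin"
Word 2: "corn"
Comparing from start:
  Pos 0: 'c' == 'c'
  Pos 1: 'o' == 'o'
  Pos 2: 'i' != 'r' (stop)
LCP = "co" (length 2)


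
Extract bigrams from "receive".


Word: "receive" (length 7)
Number of bigrams = 7 - 2 + 1 = 6
  Position 0: "re"
  Position 1: "ec"
  Position 2: "ce"
  Position 3: "ei"
  Position 4: "iv"
  Position 5: "ve"
Bigrams = "re", "ec", "ce", "ei", "iv", "ve"


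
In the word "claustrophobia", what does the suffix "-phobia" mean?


Suffix: -phobia
Example: claustrophobia = claustro- + -phobia
Meaning = fear of


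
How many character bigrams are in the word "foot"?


Word: "foot" (length 4)
Number of 2-grams = length - 2 + 1 = 4 - 2 + 1
= 3


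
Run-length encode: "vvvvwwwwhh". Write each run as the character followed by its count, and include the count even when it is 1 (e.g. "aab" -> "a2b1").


String: "vvvvwwwwhh"
Scanning for consecutive runs:
  'v' x 4
  'w' x 4
  'h' x 2
RLE = "v4w4h2"


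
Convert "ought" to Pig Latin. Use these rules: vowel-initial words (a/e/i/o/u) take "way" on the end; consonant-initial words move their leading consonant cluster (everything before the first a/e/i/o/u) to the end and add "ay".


Word: "ought"
Starts with vowel → add 'way'
Pig Latin = "oughtway"


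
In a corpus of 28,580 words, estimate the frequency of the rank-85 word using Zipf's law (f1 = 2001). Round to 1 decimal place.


Zipf's law: f(r) = f(1) / r
f(1) = 2001
f(85) = 2001 / 85
= 23.5 occurrences


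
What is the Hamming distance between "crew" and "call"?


Comparing character by character (same length = 4):
  Pos 0: 'c' vs 'c' =
  Pos 1: 'r' vs 'a' !=
  Pos 2: 'e' vs 'l' !=
  Pos 3: 'w' vs 'l' !=
Hamming distance = 3


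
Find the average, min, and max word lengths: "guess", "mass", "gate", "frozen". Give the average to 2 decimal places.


Lengths: "guess"=5, "mass"=4, "gate"=4, "frozen"=6
Sum = 19, Count = 4
Average = 19/4 = 4.75
= avg=4.75, min=4, max=6


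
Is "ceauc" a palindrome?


Word: "ceauc"
Reversed: "cuaec"
Forward == Backward? ceauc != cuaec
Palindrome = No


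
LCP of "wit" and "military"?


Word 1: "wit"
Word 2: "military"
Comparing from start:
  Pos 0: 'w' != 'm' (stop)
LCP = "" (length 0)


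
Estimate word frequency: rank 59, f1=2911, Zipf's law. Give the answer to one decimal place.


Zipf's law: f(r) = f(1) / r
f(1) = 2911
f(59) = 2911 / 59
= 49.3 occurrences


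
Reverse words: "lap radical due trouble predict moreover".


Original: "lap radical due trouble predict moreover"
Words (1..n): lap | radical | due | trouble | predict | moreover
Reversed (n..1): moreover | predict | trouble | due | radical | lap
Result = "moreover predict trouble due radical lap"


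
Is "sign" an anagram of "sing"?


Word 1: "sing" → sorted: gins
Word 2: "sign" → sorted: gins
Same letters? gins == gins
Anagram = Yes


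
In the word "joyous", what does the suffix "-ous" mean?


Suffix: -ous
As in: joyous -> joy + -ous
Meaning = having quality of


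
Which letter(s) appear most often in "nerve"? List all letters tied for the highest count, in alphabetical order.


Word: "nerve"
Letter counts:
  'e': 2
  'n': 1
  'r': 1
  'v': 1
Maximum count = 2
Most frequent = 'e' (2 times each)


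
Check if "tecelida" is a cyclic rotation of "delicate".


Word: "delicate", Candidate: "tecelida"
Method: check if candidate is substring of word+word
"delicatedelicate" contains "tecelida"? No
Is rotation = No


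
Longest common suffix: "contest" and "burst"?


Word 1: "contest"
Word 2: "burst"
Comparing from end:
  Pos -1: 't' == 't'
  Pos -2: 's' == 's'
  Pos -3: 'e' != 'r' (stop)
LCS = "st" (length 2)


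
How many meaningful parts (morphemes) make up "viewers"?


Word: "viewers"
Morphemes: view | -er | -s
Each morpheme carries meaning
= 3 morphemes


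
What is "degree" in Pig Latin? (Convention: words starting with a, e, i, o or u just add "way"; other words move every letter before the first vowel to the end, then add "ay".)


Word: "degree"
Starts with consonant(s) → move to end, add 'ay'
Consonant cluster: "d"
Pig Latin = "egreeday"


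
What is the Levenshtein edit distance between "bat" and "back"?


Word 1: "bat" (length 3)
Word 2: "back" (length 4)
One optimal edit sequence (insert/delete/substitute each cost 1):
  1. keep 'b'
  2. keep 'a'
  3. insert 'c'  (+1)
  4. substitute 't' -> 'k'  (+1)
Total edit operations: 2
Edit distance = 2


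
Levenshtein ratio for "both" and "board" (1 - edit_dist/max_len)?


Word 1: "both" (length 4)
Word 2: "board" (length 5)
One optimal edit sequence:
  1. keep 'b'
  2. keep 'o'
  3. insert 'a'  (+1)
  4. substitute 't' -> 'r'  (+1)
  5. substitute 'h' -> 'd'  (+1)
Edit distance = 3
Max length = max(4, 5) = 5
Similarity = 1 - 3/5
= 0.4000


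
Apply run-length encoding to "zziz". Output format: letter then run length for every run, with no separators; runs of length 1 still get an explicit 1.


String: "zziz"
Scanning for consecutive runs:
  'z' x 2
  'i' x 1
  'z' x 1
RLE = "z2i1z1"


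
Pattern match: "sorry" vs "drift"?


Pattern of "sorry": [0, 1, 2, 2, 3]
Pattern of "drift": [0, 1, 2, 3, 4]
Patterns do not match
Same pattern = No


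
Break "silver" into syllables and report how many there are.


Word: "silver"
Syllable breakdown: sil · ver
Counting: 2 parts
= 2 syllables


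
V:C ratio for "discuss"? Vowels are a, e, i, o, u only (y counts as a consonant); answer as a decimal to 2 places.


Word: "discuss"
Vowels (a,e,i,o,u): 2
Consonants: 5
Ratio = 2/5
= 0.40


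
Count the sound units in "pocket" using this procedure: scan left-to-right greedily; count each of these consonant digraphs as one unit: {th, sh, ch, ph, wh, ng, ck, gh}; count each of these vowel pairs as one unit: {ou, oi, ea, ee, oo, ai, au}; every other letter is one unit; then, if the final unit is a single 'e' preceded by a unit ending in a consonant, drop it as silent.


Word: "pocket" (6 letters)
Left-to-right scan:
  [1] 'p' (letter)
  [2] 'o' (letter)
  [3] 'ck' (digraph)
  [4] 'e' (letter)
  [5] 't' (letter)
Units from scan: 5
Sound units = 5 units


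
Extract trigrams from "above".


Word: "above" (length 5)
Number of trigrams = 5 - 3 + 1 = 3
  Position 0: "abo"
  Position 1: "bov"
  Position 2: "ove"
Trigrams = "abo", "bov", "ove"


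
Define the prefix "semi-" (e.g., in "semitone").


Prefix: semi-
Example: semitone = semi- + tone
Meaning = half


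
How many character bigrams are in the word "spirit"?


Word: "spirit" (length 6)
Number of 2-grams = length - 2 + 1 = 6 - 2 + 1
= 5


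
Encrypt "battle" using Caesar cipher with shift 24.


Word: "battle"
Shift: 24
Each letter → (letter + shift) mod 26:
  'b' (1) + 24 = 25 → 'z'
  'a' (0) + 24 = 24 → 'y'
  't' (19) + 24 = 17 → 'r'
  't' (19) + 24 = 17 → 'r'
  'l' (11) + 24 = 9 → 'j'
  'e' (4) + 24 = 2 → 'c'
Result = "zyrrjc"


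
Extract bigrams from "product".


Word: "product" (length 7)
Number of bigrams = 7 - 2 + 1 = 6
  Position 0: "pr"
  Position 1: "ro"
  Position 2: "od"
  Position 3: "du"
  Position 4: "uc"
  Position 5: "ct"
Bigrams = "pr", "ro", "od", "du", "uc", "ct"


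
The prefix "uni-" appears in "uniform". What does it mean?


Prefix: uni-
Example: uniform = uni- + form
Meaning = one


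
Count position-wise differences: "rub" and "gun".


Comparing character by character (same length = 3):
  Pos 0: 'r' vs 'g' !=
  Pos 1: 'u' vs 'u' =
  Pos 2: 'b' vs 'n' !=
Hamming distance = 2


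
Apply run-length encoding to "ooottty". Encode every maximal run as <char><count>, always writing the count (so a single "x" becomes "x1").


String: "ooottty"
Scanning for consecutive runs:
  'o' x 3
  't' x 3
  'y' x 1
RLE = "o3t3y1"


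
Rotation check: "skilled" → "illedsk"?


Word: "skilled", Candidate: "illedsk"
Method: check if candidate is substring of word+word
"skilledskilled" contains "illedsk"? Yes
Is rotation = Yes


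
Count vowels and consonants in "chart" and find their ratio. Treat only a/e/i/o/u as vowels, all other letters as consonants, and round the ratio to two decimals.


Word: "chart"
Vowels (a,e,i,o,u): 1
Consonants: 4
Ratio = 1/4
= 0.25


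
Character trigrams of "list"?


Word: "list" (length 4)
Number of trigrams = 4 - 3 + 1 = 2
  Position 0: "lis"
  Position 1: "ist"
Trigrams = "lis", "ist"


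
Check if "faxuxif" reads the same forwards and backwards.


Word: "faxuxif"
Reversed: "fixuxaf"
Forward == Backward? faxuxif != fixuxaf
Palindrome = No


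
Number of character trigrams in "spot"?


Word: "spot" (length 4)
Number of 3-grams = length - 3 + 1 = 4 - 3 + 1
= 2


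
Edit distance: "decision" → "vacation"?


Word 1: "decision" (length 8)
Word 2: "vacation" (length 8)
One optimal edit sequence (insert/delete/substitute each cost 1):
  1. substitute 'd' -> 'v'  (+1)
  2. substitute 'e' -> 'a'  (+1)
  3. keep 'c'
  4. substitute 'i' -> 'a'  (+1)
  5. substitute 's' -> 't'  (+1)
  6. keep 'i'
  7. keep 'o'
  8. keep 'n'
Total edit operations: 4
Edit distance = 4


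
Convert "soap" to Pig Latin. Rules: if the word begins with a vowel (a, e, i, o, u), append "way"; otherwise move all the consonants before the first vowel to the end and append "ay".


Word: "soap"
Starts with consonant(s) → move to end, add 'ay'
Consonant cluster: "s"
Pig Latin = "oapsay"


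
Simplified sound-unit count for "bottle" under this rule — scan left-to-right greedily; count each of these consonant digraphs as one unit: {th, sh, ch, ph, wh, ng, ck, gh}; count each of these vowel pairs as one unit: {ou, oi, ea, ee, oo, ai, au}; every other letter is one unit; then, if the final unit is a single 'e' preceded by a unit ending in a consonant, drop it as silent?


Word: "bottle" (6 letters)
Left-to-right scan:
  1. 'b' (letter)
  2. 'o' (letter)
  3. 't' (letter)
  4. 't' (letter)
  5. 'l' (letter)
  6. 'e' (letter)
Units from scan: 6
Final unit is 'e' after a consonant -> drop as silent (-1)
Sound units = 5 units


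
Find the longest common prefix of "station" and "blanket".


Word 1: "station"
Word 2: "blanket"
Comparing from start:
  Pos 0: 's' != 'b' (stop)
LCP = "" (length 0)


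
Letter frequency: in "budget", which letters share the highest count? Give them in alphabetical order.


Word: "budget"
Letter counts:
  'b': 1
  'd': 1
  'e': 1
  'g': 1
  't': 1
  'u': 1
Maximum count = 1
Most frequent = 'b', 'd', 'e', 'g', 't', 'u' (1 time each)


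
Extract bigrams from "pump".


Word: "pump" (length 4)
Number of bigrams = 4 - 2 + 1 = 3
  Position 0: "pu"
  Position 1: "um"
  Position 2: "mp"
Bigrams = "pu", "um", "mp"


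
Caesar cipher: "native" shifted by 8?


Word: "native"
Shift: 8
Each letter → (letter + shift) mod 26:
  'n' (13) + 8 = 21 → 'v'
  'a' (0) + 8 = 8 → 'i'
  't' (19) + 8 = 1 → 'b'
  'i' (8) + 8 = 16 → 'q'
  'v' (21) + 8 = 3 → 'd'
  'e' (4) + 8 = 12 → 'm'
Result = "vibqdm"


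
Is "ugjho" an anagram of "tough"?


Word 1: "tough" → sorted: ghotu
Word 2: "ugjho" → sorted: ghjou
Same letters? ghotu != ghjou
Anagram = No


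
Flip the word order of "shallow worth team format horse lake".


Original: "shallow worth team format horse lake"
Words (1..n): shallow | worth | team | format | horse | lake
Reversed (n..1): lake | horse | format | team | worth | shallow
Result = "lake horse format team worth shallow"


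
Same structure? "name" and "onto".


Pattern of "name": [0, 1, 2, 3]
Pattern of "onto": [0, 1, 2, 0]
Patterns do not match
Same pattern = No


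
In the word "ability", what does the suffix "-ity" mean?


Suffix: -ity
Example: ability = able + -ity, with a spelling change
Meaning = quality of


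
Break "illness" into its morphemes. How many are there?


Word: "illness"
Morphemes: ill | -ness
Each morpheme carries meaning
= 2 morphemes


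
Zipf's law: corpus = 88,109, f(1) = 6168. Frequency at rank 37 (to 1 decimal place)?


Zipf's law: f(r) = f(1) / r
f(1) = 6168
f(37) = 6168 / 37
= 166.7 occurrences


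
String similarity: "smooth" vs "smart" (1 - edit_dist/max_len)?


Word 1: "smooth" (length 6)
Word 2: "smart" (length 5)
One optimal edit sequence:
  1. keep 's'
  2. keep 'm'
  3. substitute 'o' -> 'a'  (+1)
  4. substitute 'o' -> 'r'  (+1)
  5. keep 't'
  6. delete 'h'  (+1)
Edit distance = 3
Max length = max(6, 5) = 6
Similarity = 1 - 3/6
= 0.5000


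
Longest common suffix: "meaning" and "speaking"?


Word 1: "meaning"
Word 2: "speaking"
Comparing from end:
  Pos -1: 'g' == 'g'
  Pos -2: 'n' == 'n'
  Pos -3: 'i' == 'i'
  Pos -4: 'n' != 'k' (stop)
LCS = "ing" (length 3)


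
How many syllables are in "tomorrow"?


Word: "tomorrow"
Syllable breakdown: to | mor | row
Counting: 3 parts
= 3 syllables


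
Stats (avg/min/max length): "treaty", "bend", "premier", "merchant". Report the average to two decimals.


Lengths: "treaty"=6, "bend"=4, "premier"=7, "merchant"=8
Sum = 25, Count = 4
Average = 25/4 = 6.25
= avg=6.25, min=4, max=8


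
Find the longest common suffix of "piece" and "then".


Word 1: "piece"
Word 2: "then"
Comparing from end:
  Pos -1: 'e' != 'n' (stop)
LCS = "" (length 0)


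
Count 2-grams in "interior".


Word: "interior" (length 8)
Number of 2-grams = length - 2 + 1 = 8 - 2 + 1
= 7


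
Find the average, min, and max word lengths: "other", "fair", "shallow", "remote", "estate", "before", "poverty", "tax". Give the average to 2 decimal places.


Lengths: "other"=5, "fair"=4, "shallow"=7, "remote"=6, "estate"=6, "before"=6, "poverty"=7, "tax"=3
Sum = 44, Count = 8
Average = 44/8 = 5.50
= avg=5.50, min=3, max=7


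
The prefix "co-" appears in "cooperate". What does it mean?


Prefix: co-
As in: cooperate -> co- + operate
Meaning = together


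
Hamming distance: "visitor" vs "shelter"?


Comparing character by character (same length = 7):
  Pos 0: 'v' vs 's' !=
  Pos 1: 'i' vs 'h' !=
  Pos 2: 's' vs 'e' !=
  Pos 3: 'i' vs 'l' !=
  Pos 4: 't' vs 't' =
  Pos 5: 'o' vs 'e' !=
  Pos 6: 'r' vs 'r' =
Hamming distance = 5


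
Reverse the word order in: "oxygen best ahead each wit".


Original: "oxygen best ahead each wit"
Words (1..n): oxygen | best | ahead | each | wit
Reversed (n..1): wit | each | ahead | best | oxygen
Result = "wit each ahead best oxygen"


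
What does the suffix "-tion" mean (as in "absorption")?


Suffix: -tion
As in: absorption -> absorb + -tion, with a spelling change
Meaning = act or process


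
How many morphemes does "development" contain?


Word: "development"
Morphemes: develop / -ment
Each morpheme carries meaning
= 2 morphemes


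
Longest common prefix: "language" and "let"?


Word 1: "language"
Word 2: "let"
Comparing from start:
  Pos 0: 'l' == 'l'
  Pos 1: 'a' != 'e' (stop)
LCP = "l" (length 1)


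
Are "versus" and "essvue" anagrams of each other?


Word 1: "versus" → sorted: erssuv
Word 2: "essvue" → sorted: eessuv
Same letters? erssuv != eessuv
Anagram = No


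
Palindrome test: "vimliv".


Word: "vimliv"
Reversed: "vilmiv"
Forward == Backward? vimliv != vilmiv
Palindrome = No


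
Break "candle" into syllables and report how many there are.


Word: "candle"
Syllable breakdown: can / dle
Counting: 2 parts
= 2 syllables


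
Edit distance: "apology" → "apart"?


Word 1: "apology" (length 7)
Word 2: "apart" (length 5)
One optimal edit sequence (insert/delete/substitute each cost 1):
  1. keep 'a'
  2. keep 'p'
  3. delete 'o'  (+1)
  4. delete 'l'  (+1)
  5. substitute 'o' -> 'a'  (+1)
  6. substitute 'g' -> 'r'  (+1)
  7. substitute 'y' -> 't'  (+1)
Total edit operations: 5
Edit distance = 5


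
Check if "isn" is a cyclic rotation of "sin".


Word: "sin", Candidate: "isn"
Method: check if candidate is substring of word+word
"sinsin" contains "isn"? No
Is rotation = No


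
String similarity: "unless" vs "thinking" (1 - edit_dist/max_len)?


Word 1: "unless" (length 6)
Word 2: "thinking" (length 8)
One optimal edit sequence:
  1. insert 't'  (+1)
  2. insert 'h'  (+1)
  3. substitute 'u' -> 'i'  (+1)
  4. keep 'n'
  5. substitute 'l' -> 'k'  (+1)
  6. substitute 'e' -> 'i'  (+1)
  7. substitute 's' -> 'n'  (+1)
  8. substitute 's' -> 'g'  (+1)
Edit distance = 7
Max length = max(6, 8) = 8
Similarity = 1 - 7/8
= 0.1250


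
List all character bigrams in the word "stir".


Word: "stir" (length 4)
Number of bigrams = 4 - 2 + 1 = 3
  Position 0: "st"
  Position 1: "ti"
  Position 2: "ir"
Bigrams = "st", "ti", "ir"


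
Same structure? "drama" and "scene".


Pattern of "drama": [0, 1, 2, 3, 2]
Pattern of "scene": [0, 1, 2, 3, 2]
Patterns match
Same pattern = Yes


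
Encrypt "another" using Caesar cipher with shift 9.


Word: "another"
Shift: 9
Each letter → (letter + shift) mod 26:
  'a' (0) + 9 = 9 → 'j'
  'n' (13) + 9 = 22 → 'w'
  'o' (14) + 9 = 23 → 'x'
  't' (19) + 9 = 2 → 'c'
  'h' (7) + 9 = 16 → 'q'
  'e' (4) + 9 = 13 → 'n'
  'r' (17) + 9 = 0 → 'a'
Result = "jwxcqna"


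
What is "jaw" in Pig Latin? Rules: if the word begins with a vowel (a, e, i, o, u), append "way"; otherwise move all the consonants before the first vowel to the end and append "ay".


Word: "jaw"
Starts with consonant(s) → move to end, add 'ay'
Consonant cluster: "j"
Pig Latin = "awjay"


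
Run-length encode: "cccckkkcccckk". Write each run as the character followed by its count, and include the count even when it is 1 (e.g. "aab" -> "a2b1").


String: "cccckkkcccckk"
Scanning for consecutive runs:
  'c' x 4
  'k' x 3
  'c' x 4
  'k' x 2
RLE = "c4k3c4k2"


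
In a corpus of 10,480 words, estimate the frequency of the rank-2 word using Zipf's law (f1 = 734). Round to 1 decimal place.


Zipf's law: f(r) = f(1) / r
f(1) = 734
f(2) = 734 / 2
= 367.0 occurrences


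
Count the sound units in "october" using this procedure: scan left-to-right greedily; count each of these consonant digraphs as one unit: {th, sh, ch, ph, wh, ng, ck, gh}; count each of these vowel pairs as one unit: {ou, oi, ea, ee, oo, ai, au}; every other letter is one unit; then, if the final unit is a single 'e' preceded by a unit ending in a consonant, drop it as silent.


Word: "october" (7 letters)
Left-to-right scan:
  1. 'o' (letter)
  2. 'c' (letter)
  3. 't' (letter)
  4. 'o' (letter)
  5. 'b' (letter)
  6. 'e' (letter)
  7. 'r' (letter)
Units from scan: 7
Sound units = 7 units


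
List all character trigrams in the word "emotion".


Word: "emotion" (length 7)
Number of trigrams = 7 - 3 + 1 = 5
  Position 0: "emo"
  Position 1: "mot"
  Position 2: "oti"
  Position 3: "tio"
  Position 4: "ion"
Trigrams = "emo", "mot", "oti", "tio", "ion"


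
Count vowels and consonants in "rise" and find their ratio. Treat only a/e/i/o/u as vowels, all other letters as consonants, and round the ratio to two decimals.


Word: "rise"
Vowels (a,e,i,o,u): 2
Consonants: 2
Ratio = 2/2
= 1.00


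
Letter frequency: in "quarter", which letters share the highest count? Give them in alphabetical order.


Word: "quarter"
Letter counts:
  'a': 1
  'e': 1
  'q': 1
  'r': 2
  't': 1
  'u': 1
Maximum count = 2
Most frequent = 'r' (2 times each)


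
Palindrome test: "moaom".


Word: "moaom"
Reversed: "moaom"
Forward == Backward? moaom == moaom
Palindrome = Yes


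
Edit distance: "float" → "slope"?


Word 1: "float" (length 5)
Word 2: "slope" (length 5)
One optimal edit sequence (insert/delete/substitute each cost 1):
  1. substitute 'f' -> 's'  (+1)
  2. keep 'l'
  3. keep 'o'
  4. substitute 'a' -> 'p'  (+1)
  5. substitute 't' -> 'e'  (+1)
Total edit operations: 3
Edit distance = 3


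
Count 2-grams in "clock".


Word: "clock" (length 5)
Number of 2-grams = length - 2 + 1 = 5 - 2 + 1
= 4


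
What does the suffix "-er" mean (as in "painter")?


Suffix: -er
Example: painter = paint + -er
Meaning = one who / more


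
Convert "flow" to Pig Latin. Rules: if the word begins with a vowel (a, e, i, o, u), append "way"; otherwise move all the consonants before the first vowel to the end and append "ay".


Word: "flow"
Starts with consonant(s) → move to end, add 'ay'
Consonant cluster: "fl"
Pig Latin = "owflay"


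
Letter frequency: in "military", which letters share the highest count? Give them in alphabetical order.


Word: "military"
Letter counts:
  'a': 1
  'i': 2
  'l': 1
  'm': 1
  'r': 1
  't': 1
  'y': 1
Maximum count = 2
Most frequent = 'i' (2 times each)


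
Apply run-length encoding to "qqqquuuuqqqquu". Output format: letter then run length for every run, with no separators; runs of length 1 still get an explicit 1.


String: "qqqquuuuqqqquu"
Scanning for consecutive runs:
  'q' x 4
  'u' x 4
  'q' x 4
  'u' x 2
RLE = "q4u4q4u2"


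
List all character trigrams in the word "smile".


Word: "smile" (length 5)
Number of trigrams = 5 - 3 + 1 = 3
  Position 0: "smi"
  Position 1: "mil"
  Position 2: "ile"
Trigrams = "smi", "mil", "ile"


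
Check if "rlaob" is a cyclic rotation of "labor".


Word: "labor", Candidate: "rlaob"
Method: check if candidate is substring of word+word
"laborlabor" contains "rlaob"? No
Is rotation = No


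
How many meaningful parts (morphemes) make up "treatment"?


Word: "treatment"
Morphemes: treat | -ment
Each morpheme carries meaning
= 2 morphemes


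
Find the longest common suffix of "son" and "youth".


Word 1: "son"
Word 2: "youth"
Comparing from end:
  Pos -1: 'n' != 'h' (stop)
LCS = "" (length 0)


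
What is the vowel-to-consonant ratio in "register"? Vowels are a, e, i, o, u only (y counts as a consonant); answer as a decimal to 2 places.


Word: "register"
Vowels (a,e,i,o,u): 3
Consonants: 5
Ratio = 3/5
= 0.60


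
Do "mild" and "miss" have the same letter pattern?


Pattern of "mild": [0, 1, 2, 3]
Pattern of "miss": [0, 1, 2, 2]
Patterns do not match
Same pattern = No


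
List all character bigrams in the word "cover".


Word: "cover" (length 5)
Number of bigrams = 5 - 2 + 1 = 4
  Position 0: "co"
  Position 1: "ov"
  Position 2: "ve"
  Position 3: "er"
Bigrams = "co", "ov", "ve", "er"


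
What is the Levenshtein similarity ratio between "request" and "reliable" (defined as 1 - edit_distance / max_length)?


Word 1: "request" (length 7)
Word 2: "reliable" (length 8)
One optimal edit sequence:
  1. keep 'r'
  2. keep 'e'
  3. insert 'l'  (+1)
  4. substitute 'q' -> 'i'  (+1)
  5. substitute 'u' -> 'a'  (+1)
  6. substitute 'e' -> 'b'  (+1)
  7. substitute 's' -> 'l'  (+1)
  8. substitute 't' -> 'e'  (+1)
Edit distance = 6
Max length = max(7, 8) = 8
Similarity = 1 - 6/8
= 0.2500


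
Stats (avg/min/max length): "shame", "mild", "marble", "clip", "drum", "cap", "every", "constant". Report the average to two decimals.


Lengths: "shame"=5, "mild"=4, "marble"=6, "clip"=4, "drum"=4, "cap"=3, "every"=5, "constant"=8
Sum = 39, Count = 8
Average = 39/8 = 4.88
= avg=4.88, min=3, max=8


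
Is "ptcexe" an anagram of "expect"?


Word 1: "expect" → sorted: ceeptx
Word 2: "ptcexe" → sorted: ceeptx
Same letters? ceeptx == ceeptx
Anagram = Yes


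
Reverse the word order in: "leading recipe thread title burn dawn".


Original: "leading recipe thread title burn dawn"
Words (1..n): leading | recipe | thread | title | burn | dawn
Reversed (n..1): dawn | burn | title | thread | recipe | leading
Result = "dawn burn title thread recipe leading"


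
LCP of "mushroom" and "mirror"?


Word 1: "mushroom"
Word 2: "mirror"
Comparing from start:
  Pos 0: 'm' == 'm'
  Pos 1: 'u' != 'i' (stop)
LCP = "m" (length 1)


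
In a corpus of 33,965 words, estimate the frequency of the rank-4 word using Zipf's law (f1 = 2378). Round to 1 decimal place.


Zipf's law: f(r) = f(1) / r
f(1) = 2378
f(4) = 2378 / 4
= 594.5 occurrences


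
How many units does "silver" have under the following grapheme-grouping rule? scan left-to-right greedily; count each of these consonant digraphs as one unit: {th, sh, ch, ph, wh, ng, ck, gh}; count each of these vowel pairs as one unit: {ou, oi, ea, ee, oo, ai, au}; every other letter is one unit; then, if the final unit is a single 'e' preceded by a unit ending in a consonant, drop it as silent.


Word: "silver" (6 letters)
Left-to-right scan:
  (1) 's' (letter)
  (2) 'i' (letter)
  (3) 'l' (letter)
  (4) 'v' (letter)
  (5) 'e' (letter)
  (6) 'r' (letter)
Units from scan: 6
Sound units = 6 units


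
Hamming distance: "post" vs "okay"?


Comparing character by character (same length = 4):
  Pos 0: 'p' vs 'o' !=
  Pos 1: 'o' vs 'k' !=
  Pos 2: 's' vs 'a' !=
  Pos 3: 't' vs 'y' !=
Hamming distance = 4


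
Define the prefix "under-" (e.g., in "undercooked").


Prefix: under-
Example: undercooked (under- + cooked)
Meaning = insufficient


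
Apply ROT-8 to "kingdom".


Word: "kingdom"
Shift: 8
Each letter → (letter + shift) mod 26:
  'k' (10) + 8 = 18 → 's'
  'i' (8) + 8 = 16 → 'q'
  'n' (13) + 8 = 21 → 'v'
  'g' (6) + 8 = 14 → 'o'
  'd' (3) + 8 = 11 → 'l'
  'o' (14) + 8 = 22 → 'w'
  'm' (12) + 8 = 20 → 'u'
Result = "sqvolwu"


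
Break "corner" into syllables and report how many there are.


Word: "corner"
Syllable breakdown: cor-ner
Counting: 2 parts
= 2 syllables


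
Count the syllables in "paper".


Word: "paper"
Syllable breakdown: pa-per
Counting: 2 parts
= 2 syllables


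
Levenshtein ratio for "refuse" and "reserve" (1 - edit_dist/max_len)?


Word 1: "refuse" (length 6)
Word 2: "reserve" (length 7)
One optimal edit sequence:
  1. keep 'r'
  2. keep 'e'
  3. insert 's'  (+1)
  4. substitute 'f' -> 'e'  (+1)
  5. substitute 'u' -> 'r'  (+1)
  6. substitute 's' -> 'v'  (+1)
  7. keep 'e'
Edit distance = 4
Max length = max(6, 7) = 7
Similarity = 1 - 4/7
= 0.4286


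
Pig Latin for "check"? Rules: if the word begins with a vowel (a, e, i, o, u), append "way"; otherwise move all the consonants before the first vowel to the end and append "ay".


Word: "check"
Starts with consonant(s) → move to end, add 'ay'
Consonant cluster: "ch"
Pig Latin = "eckchay"


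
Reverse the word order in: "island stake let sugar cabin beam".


Original: "island stake let sugar cabin beam"
Words (1..n): island | stake | let | sugar | cabin | beam
Reversed (n..1): beam | cabin | sugar | let | stake | island
Result = "beam cabin sugar let stake island"


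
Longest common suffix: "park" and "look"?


Word 1: "park"
Word 2: "look"
Comparing from end:
  Pos -1: 'k' == 'k'
  Pos -2: 'r' != 'o' (stop)
LCS = "k" (length 1)


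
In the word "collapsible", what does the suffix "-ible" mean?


Suffix: -ible
Example: collapsible = collapse + -ible, with a spelling change
Meaning = capable of


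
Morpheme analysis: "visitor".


Word: "visitor"
Morphemes: visit + -or
Each morpheme carries meaning
= 2 morphemes


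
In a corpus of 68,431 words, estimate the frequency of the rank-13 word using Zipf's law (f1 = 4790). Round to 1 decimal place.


Zipf's law: f(r) = f(1) / r
f(1) = 4790
f(13) = 4790 / 13
= 368.5 occurrences


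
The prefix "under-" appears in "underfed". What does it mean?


Prefix: under-
Example: underfed (under- + fed)
Meaning = insufficient


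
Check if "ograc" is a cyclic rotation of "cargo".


Word: "cargo", Candidate: "ograc"
Method: check if candidate is substring of word+word
"cargocargo" contains "ograc"? No
Is rotation = No


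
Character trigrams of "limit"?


Word: "limit" (length 5)
Number of trigrams = 5 - 3 + 1 = 3
  Position 0: "lim"
  Position 1: "imi"
  Position 2: "mit"
Trigrams = "lim", "imi", "mit"


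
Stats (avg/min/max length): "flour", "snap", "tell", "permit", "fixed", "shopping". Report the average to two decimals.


Lengths: "flour"=5, "snap"=4, "tell"=4, "permit"=6, "fixed"=5, "shopping"=8
Sum = 32, Count = 6
Average = 32/6 = 5.33
= avg=5.33, min=4, max=8


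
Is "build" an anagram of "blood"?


Word 1: "blood" → sorted: bdloo
Word 2: "build" → sorted: bdilu
Same letters? bdloo != bdilu
Anagram = No


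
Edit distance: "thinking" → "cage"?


Word 1: "thinking" (length 8)
Word 2: "cage" (length 4)
One optimal edit sequence (insert/delete/substitute each cost 1):
  1. delete 't'  (+1)
  2. delete 'h'  (+1)
  3. delete 'i'  (+1)
  4. delete 'n'  (+1)
  5. substitute 'k' -> 'c'  (+1)
  6. substitute 'i' -> 'a'  (+1)
  7. substitute 'n' -> 'g'  (+1)
  8. substitute 'g' -> 'e'  (+1)
Total edit operations: 8
Edit distance = 8


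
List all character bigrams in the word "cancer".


Word: "cancer" (length 6)
Number of bigrams = 6 - 2 + 1 = 5
  Position 0: "ca"
  Position 1: "an"
  Position 2: "nc"
  Position 3: "ce"
  Position 4: "er"
Bigrams = "ca", "an", "nc", "ce", "er"


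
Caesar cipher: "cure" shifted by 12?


Word: "cure"
Shift: 12
Each letter → (letter + shift) mod 26:
  'c' (2) + 12 = 14 → 'o'
  'u' (20) + 12 = 6 → 'g'
  'r' (17) + 12 = 3 → 'd'
  'e' (4) + 12 = 16 → 'q'
Result = "ogdq"


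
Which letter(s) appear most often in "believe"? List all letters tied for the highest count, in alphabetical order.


Word: "believe"
Letter counts:
  'b': 1
  'e': 3
  'i': 1
  'l': 1
  'v': 1
Maximum count = 3
Most frequent = 'e' (3 times each)
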